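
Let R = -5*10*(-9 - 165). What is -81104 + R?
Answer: -72404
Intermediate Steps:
R = 8700 (R = -50*(-174) = -1*(-8700) = 8700)
-81104 + R = -81104 + 8700 = -72404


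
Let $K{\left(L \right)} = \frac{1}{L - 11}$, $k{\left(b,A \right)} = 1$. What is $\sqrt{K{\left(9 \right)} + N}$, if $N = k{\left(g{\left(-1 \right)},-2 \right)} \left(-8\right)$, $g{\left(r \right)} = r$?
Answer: $\frac{i \sqrt{34}}{2} \approx 2.9155 i$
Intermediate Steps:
$N = -8$ ($N = 1 \left(-8\right) = -8$)
$K{\left(L \right)} = \frac{1}{-11 + L}$
$\sqrt{K{\left(9 \right)} + N} = \sqrt{\frac{1}{-11 + 9} - 8} = \sqrt{\frac{1}{-2} - 8} = \sqrt{- \frac{1}{2} - 8} = \sqrt{- \frac{17}{2}} = \frac{i \sqrt{34}}{2}$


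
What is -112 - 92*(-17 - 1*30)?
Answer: 4212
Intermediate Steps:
-112 - 92*(-17 - 1*30) = -112 - 92*(-17 - 30) = -112 - 92*(-47) = -112 + 4324 = 4212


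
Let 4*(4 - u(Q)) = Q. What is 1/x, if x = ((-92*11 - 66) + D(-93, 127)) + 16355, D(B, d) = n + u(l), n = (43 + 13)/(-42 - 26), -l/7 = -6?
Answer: 34/519169 ≈ 6.5489e-5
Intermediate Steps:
l = 42 (l = -7*(-6) = 42)
u(Q) = 4 - Q/4
n = -14/17 (n = 56/(-68) = 56*(-1/68) = -14/17 ≈ -0.82353)
D(B, d) = -249/34 (D(B, d) = -14/17 + (4 - 1/4*42) = -14/17 + (4 - 21/2) = -14/17 - 13/2 = -249/34)
x = 519169/34 (x = ((-92*11 - 66) - 249/34) + 16355 = ((-1012 - 66) - 249/34) + 16355 = (-1078 - 249/34) + 16355 = -36901/34 + 16355 = 519169/34 ≈ 15270.)
1/x = 1/(519169/34) = 34/519169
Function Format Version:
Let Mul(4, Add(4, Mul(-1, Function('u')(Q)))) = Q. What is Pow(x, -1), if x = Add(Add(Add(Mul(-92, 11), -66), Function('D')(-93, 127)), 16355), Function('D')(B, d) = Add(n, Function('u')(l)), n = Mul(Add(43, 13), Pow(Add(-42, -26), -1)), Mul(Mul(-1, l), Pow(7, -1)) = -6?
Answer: Rational(34, 519169) ≈ 6.5489e-5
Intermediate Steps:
l = 42 (l = Mul(-7, -6) = 42)
Function('u')(Q) = Add(4, Mul(Rational(-1, 4), Q))
n = Rational(-14, 17) (n = Mul(56, Pow(-68, -1)) = Mul(56, Rational(-1, 68)) = Rational(-14, 17) ≈ -0.82353)
Function('D')(B, d) = Rational(-249, 34) (Function('D')(B, d) = Add(Rational(-14, 17), Add(4, Mul(Rational(-1, 4), 42))) = Add(Rational(-14, 17), Add(4, Rational(-21, 2))) = Add(Rational(-14, 17), Rational(-13, 2)) = Rational(-249, 34))
x = Rational(519169, 34) (x = Add(Add(Add(Mul(-92, 11), -66), Rational(-249, 34)), 16355) = Add(Add(Add(-1012, -66), Rational(-249, 34)), 16355) = Add(Add(-1078, Rational(-249, 34)), 16355) = Add(Rational(-36901, 34), 16355) = Rational(519169, 34) ≈ 15270.)
Pow(x, -1) = Pow(Rational(519169, 34), -1) = Rational(34, 519169)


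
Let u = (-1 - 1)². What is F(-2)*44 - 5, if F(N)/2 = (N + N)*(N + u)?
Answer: -709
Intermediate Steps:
u = 4 (u = (-2)² = 4)
F(N) = 4*N*(4 + N) (F(N) = 2*((N + N)*(N + 4)) = 2*((2*N)*(4 + N)) = 2*(2*N*(4 + N)) = 4*N*(4 + N))
F(-2)*44 - 5 = (4*(-2)*(4 - 2))*44 - 5 = (4*(-2)*2)*44 - 5 = -16*44 - 5 = -704 - 5 = -709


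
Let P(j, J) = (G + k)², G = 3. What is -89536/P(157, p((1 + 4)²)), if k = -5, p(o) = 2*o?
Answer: -22384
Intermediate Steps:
P(j, J) = 4 (P(j, J) = (3 - 5)² = (-2)² = 4)
-89536/P(157, p((1 + 4)²)) = -89536/4 = -89536*¼ = -22384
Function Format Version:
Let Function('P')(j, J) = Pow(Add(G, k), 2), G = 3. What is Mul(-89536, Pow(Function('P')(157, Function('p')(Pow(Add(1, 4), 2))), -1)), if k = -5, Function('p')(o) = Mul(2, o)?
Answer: -22384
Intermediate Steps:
Function('P')(j, J) = 4 (Function('P')(j, J) = Pow(Add(3, -5), 2) = Pow(-2, 2) = 4)
Mul(-89536, Pow(Function('P')(157, Function('p')(Pow(Add(1, 4), 2))), -1)) = Mul(-89536, Pow(4, -1)) = Mul(-89536, Rational(1, 4)) = -22384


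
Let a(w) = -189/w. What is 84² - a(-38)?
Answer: 267939/38 ≈ 7051.0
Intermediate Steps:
84² - a(-38) = 84² - (-189)/(-38) = 7056 - (-189)*(-1)/38 = 7056 - 1*189/38 = 7056 - 189/38 = 267939/38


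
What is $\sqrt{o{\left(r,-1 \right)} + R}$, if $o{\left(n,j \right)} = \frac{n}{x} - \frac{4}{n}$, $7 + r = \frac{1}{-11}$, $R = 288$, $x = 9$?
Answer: $\frac{8 \sqrt{91949}}{143} \approx 16.964$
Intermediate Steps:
$r = - \frac{78}{11}$ ($r = -7 + \frac{1}{-11} = -7 - \frac{1}{11} = - \frac{78}{11} \approx -7.0909$)
$o{\left(n,j \right)} = - \frac{4}{n} + \frac{n}{9}$ ($o{\left(n,j \right)} = \frac{n}{9} - \frac{4}{n} = - \frac{4}{n} + \frac{n}{9}$)
$\sqrt{o{\left(r,-1 \right)} + R} = \sqrt{\left(- \frac{4}{- \frac{78}{11}} + \frac{1}{9} \left(- \frac{78}{11}\right)\right) + 288} = \sqrt{\left(\left(-4\right) \left(- \frac{11}{78}\right) - \frac{26}{33}\right) + 288} = \sqrt{\left(\frac{22}{39} - \frac{26}{33}\right) + 288} = \sqrt{- \frac{32}{143} + 288} = \sqrt{\frac{41152}{143}} = \frac{8 \sqrt{91949}}{143}$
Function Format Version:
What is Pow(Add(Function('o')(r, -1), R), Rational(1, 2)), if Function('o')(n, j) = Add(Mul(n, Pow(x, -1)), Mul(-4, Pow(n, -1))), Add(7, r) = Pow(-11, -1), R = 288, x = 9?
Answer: Mul(Rational(8, 143), Pow(91949, Rational(1, 2))) ≈ 16.964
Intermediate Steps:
r = Rational(-78, 11) (r = Add(-7, Pow(-11, -1)) = Add(-7, Rational(-1, 11)) = Rational(-78, 11) ≈ -7.0909)
Function('o')(n, j) = Add(Mul(-4, Pow(n, -1)), Mul(Rational(1, 9), n)) (Function('o')(n, j) = Add(Mul(n, Pow(9, -1)), Mul(-4, Pow(n, -1))) = Add(Mul(n, Rational(1, 9)), Mul(-4, Pow(n, -1))) = Add(Mul(Rational(1, 9), n), Mul(-4, Pow(n, -1))) = Add(Mul(-4, Pow(n, -1)), Mul(Rational(1, 9), n)))
Pow(Add(Function('o')(r, -1), R), Rational(1, 2)) = Pow(Add(Add(Mul(-4, Pow(Rational(-78, 11), -1)), Mul(Rational(1, 9), Rational(-78, 11))), 288), Rational(1, 2)) = Pow(Add(Add(Mul(-4, Rational(-11, 78)), Rational(-26, 33)), 288), Rational(1, 2)) = Pow(Add(Add(Rational(22, 39), Rational(-26, 33)), 288), Rational(1, 2)) = Pow(Add(Rational(-32, 143), 288), Rational(1, 2)) = Pow(Rational(41152, 143), Rational(1, 2)) = Mul(Rational(8, 143), Pow(91949, Rational(1, 2)))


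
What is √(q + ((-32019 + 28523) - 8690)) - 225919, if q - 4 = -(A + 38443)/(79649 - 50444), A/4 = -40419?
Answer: -225919 + I*√9537942065/885 ≈ -2.2592e+5 + 110.35*I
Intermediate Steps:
A = -161676 (A = 4*(-40419) = -161676)
q = 21823/2655 (q = 4 - (-161676 + 38443)/(79649 - 50444) = 4 - (-123233)/29205 = 4 - 1*(-11203/2655) = 4 + 11203/2655 = 21823/2655 ≈ 8.2196)
√(q + ((-32019 + 28523) - 8690)) - 225919 = √(21823/2655 + ((-32019 + 28523) - 8690)) - 225919 = √(21823/2655 + (-3496 - 8690)) - 225919 = √(21823/2655 - 12186) - 225919 = √(-32332007/2655) - 225919 = I*√9537942065/885 - 225919 = -225919 + I*√9537942065/885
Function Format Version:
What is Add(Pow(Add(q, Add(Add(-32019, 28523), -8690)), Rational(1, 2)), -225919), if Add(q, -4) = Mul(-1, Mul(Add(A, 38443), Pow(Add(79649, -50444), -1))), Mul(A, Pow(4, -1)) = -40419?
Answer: Add(-225919, Mul(Rational(1, 885), I, Pow(9537942065, Rational(1, 2)))) ≈ Add(-2.2592e+5, Mul(110.35, I))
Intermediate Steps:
A = -161676 (A = Mul(4, -40419) = -161676)
q = Rational(21823, 2655) (q = Add(4, Mul(-1, Mul(Add(-161676, 38443), Pow(Add(79649, -50444), -1)))) = Add(4, Mul(-1, Mul(-123233, Pow(29205, -1)))) = Add(4, Mul(-1, Mul(-123233, Rational(1, 29205)))) = Add(4, Mul(-1, Rational(-11203, 2655))) = Add(4, Rational(11203, 2655)) = Rational(21823, 2655) ≈ 8.2196)
Add(Pow(Add(q, Add(Add(-32019, 28523), -8690)), Rational(1, 2)), -225919) = Add(Pow(Add(Rational(21823, 2655), Add(Add(-32019, 28523), -8690)), Rational(1, 2)), -225919) = Add(Pow(Add(Rational(21823, 2655), Add(-3496, -8690)), Rational(1, 2)), -225919) = Add(Pow(Add(Rational(21823, 2655), -12186), Rational(1, 2)), -225919) = Add(Pow(Rational(-32332007, 2655), Rational(1, 2)), -225919) = Add(Mul(Rational(1, 885), I, Pow(9537942065, Rational(1, 2))), -225919) = Add(-225919, Mul(Rational(1, 885), I, Pow(9537942065, Rational(1, 2))))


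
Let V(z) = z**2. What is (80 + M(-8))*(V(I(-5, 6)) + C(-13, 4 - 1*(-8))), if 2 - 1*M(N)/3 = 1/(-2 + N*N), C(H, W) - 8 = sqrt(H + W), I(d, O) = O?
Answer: 117238/31 + 5329*I/62 ≈ 3781.9 + 85.952*I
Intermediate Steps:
C(H, W) = 8 + sqrt(H + W)
M(N) = 6 - 3/(-2 + N**2) (M(N) = 6 - 3/(-2 + N*N) = 6 - 3/(-2 + N**2))
(80 + M(-8))*(V(I(-5, 6)) + C(-13, 4 - 1*(-8))) = (80 + 3*(-5 + 2*(-8)**2)/(-2 + (-8)**2))*(6**2 + (8 + sqrt(-13 + (4 - 1*(-8))))) = (80 + 3*(-5 + 2*64)/(-2 + 64))*(36 + (8 + sqrt(-13 + (4 + 8)))) = (80 + 3*(-5 + 128)/62)*(36 + (8 + sqrt(-13 + 12))) = (80 + 3*(1/62)*123)*(36 + (8 + sqrt(-1))) = (80 + 369/62)*(36 + (8 + I)) = 5329*(44 + I)/62 = 117238/31 + 5329*I/62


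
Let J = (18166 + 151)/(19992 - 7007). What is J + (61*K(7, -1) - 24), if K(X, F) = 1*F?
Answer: -1085408/12985 ≈ -83.589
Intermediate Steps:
K(X, F) = F
J = 18317/12985 ≈ 1.4106
J + (61*K(7, -1) - 24) = 18317/12985 + (61*(-1) - 24) = 18317/12985 + (-61 - 24) = 18317/12985 - 85 = -1085408/12985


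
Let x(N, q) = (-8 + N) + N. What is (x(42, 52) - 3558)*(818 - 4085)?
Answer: 11375694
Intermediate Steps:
x(N, q) = -8 + 2*N
(x(42, 52) - 3558)*(818 - 4085) = ((-8 + 2*42) - 3558)*(818 - 4085) = ((-8 + 84) - 3558)*(-3267) = (76 - 3558)*(-3267) = -3482*(-3267) = 11375694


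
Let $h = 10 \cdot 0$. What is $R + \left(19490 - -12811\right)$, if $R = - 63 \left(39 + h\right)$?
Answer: $29844$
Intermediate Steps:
$h = 0$
$R = -2457$ ($R = - 63 \left(39 + 0\right) = \left(-63\right) 39 = -2457$)
$R + \left(19490 - -12811\right) = -2457 + \left(19490 - -12811\right) = -2457 + \left(19490 + 12811\right) = -2457 + 32301 = 29844$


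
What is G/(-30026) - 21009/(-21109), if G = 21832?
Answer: 84982273/316909417 ≈ 0.26816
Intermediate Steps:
G/(-30026) - 21009/(-21109) = 21832/(-30026) - 21009/(-21109) = 21832*(-1/30026) - 21009*(-1/21109) = -10916/15013 + 21009/21109 = 84982273/316909417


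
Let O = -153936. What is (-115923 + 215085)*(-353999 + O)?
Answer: -50367850470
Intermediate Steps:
(-115923 + 215085)*(-353999 + O) = (-115923 + 215085)*(-353999 - 153936) = 99162*(-507935) = -50367850470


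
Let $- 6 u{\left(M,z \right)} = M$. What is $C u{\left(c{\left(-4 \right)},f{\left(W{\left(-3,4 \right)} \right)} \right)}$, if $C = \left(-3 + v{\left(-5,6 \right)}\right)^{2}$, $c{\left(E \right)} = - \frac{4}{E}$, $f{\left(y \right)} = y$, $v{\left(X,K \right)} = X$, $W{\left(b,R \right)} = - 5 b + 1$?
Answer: $- \frac{32}{3} \approx -10.667$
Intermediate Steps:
$W{\left(b,R \right)} = 1 - 5 b$
$u{\left(M,z \right)} = - \frac{M}{6}$
$C = 64$ ($C = \left(-3 - 5\right)^{2} = \left(-8\right)^{2} = 64$)
$C u{\left(c{\left(-4 \right)},f{\left(W{\left(-3,4 \right)} \right)} \right)} = 64 \left(- \frac{\left(-4\right) \frac{1}{-4}}{6}\right) = 64 \left(- \frac{\left(-4\right) \left(- \frac{1}{4}\right)}{6}\right) = 64 \left(\left(- \frac{1}{6}\right) 1\right) = 64 \left(- \frac{1}{6}\right) = - \frac{32}{3}$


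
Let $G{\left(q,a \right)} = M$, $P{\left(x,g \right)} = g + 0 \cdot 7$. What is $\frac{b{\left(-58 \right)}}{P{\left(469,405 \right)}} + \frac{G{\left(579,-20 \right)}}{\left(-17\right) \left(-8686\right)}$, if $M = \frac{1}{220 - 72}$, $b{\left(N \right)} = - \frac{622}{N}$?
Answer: $\frac{6796598281}{256674948120} \approx 0.026479$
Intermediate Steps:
$M = \frac{1}{148} \approx 0.0067568$
$P{\left(x,g \right)} = g$ ($P{\left(x,g \right)} = g + 0 = g$)
$G{\left(q,a \right)} = \frac{1}{148}$
$\frac{b{\left(-58 \right)}}{P{\left(469,405 \right)}} + \frac{G{\left(579,-20 \right)}}{\left(-17\right) \left(-8686\right)} = \frac{\left(-622\right) \frac{1}{-58}}{405} + \frac{1}{148 \left(\left(-17\right) \left(-8686\right)\right)} = \left(-622\right) \left(- \frac{1}{58}\right) \frac{1}{405} + \frac{1}{148 \cdot 147662} = \frac{311}{29} \cdot \frac{1}{405} + \frac{1}{148} \cdot \frac{1}{147662} = \frac{311}{11745} + \frac{1}{21853976} = \frac{6796598281}{256674948120}$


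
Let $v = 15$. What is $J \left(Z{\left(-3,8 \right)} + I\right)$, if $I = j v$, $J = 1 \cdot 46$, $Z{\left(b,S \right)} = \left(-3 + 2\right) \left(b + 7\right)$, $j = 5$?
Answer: $3266$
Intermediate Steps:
$Z{\left(b,S \right)} = -7 - b$ ($Z{\left(b,S \right)} = - (7 + b) = -7 - b$)
$J = 46$
$I = 75$ ($I = 5 \cdot 15 = 75$)
$J \left(Z{\left(-3,8 \right)} + I\right) = 46 \left(\left(-7 - -3\right) + 75\right) = 46 \left(\left(-7 + 3\right) + 75\right) = 46 \left(-4 + 75\right) = 46 \cdot 71 = 3266$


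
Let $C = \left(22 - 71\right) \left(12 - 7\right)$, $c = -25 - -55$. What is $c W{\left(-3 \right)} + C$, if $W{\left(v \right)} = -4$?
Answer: $-365$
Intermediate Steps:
$c = 30$ ($c = -25 + 55 = 30$)
$C = -245$ ($C = \left(-49\right) 5 = -245$)
$c W{\left(-3 \right)} + C = 30 \left(-4\right) - 245 = -120 - 245 = -365$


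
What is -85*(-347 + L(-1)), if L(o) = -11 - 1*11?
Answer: 31365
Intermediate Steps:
L(o) = -22 (L(o) = -11 - 11 = -22)
-85*(-347 + L(-1)) = -85*(-347 - 22) = -85*(-369) = 31365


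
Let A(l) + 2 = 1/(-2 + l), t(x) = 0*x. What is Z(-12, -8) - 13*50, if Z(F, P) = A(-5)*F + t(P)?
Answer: -4370/7 ≈ -624.29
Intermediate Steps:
t(x) = 0
A(l) = -2 + 1/(-2 + l)
Z(F, P) = -15*F/7 (Z(F, P) = ((5 - 2*(-5))/(-2 - 5))*F + 0 = ((5 + 10)/(-7))*F + 0 = (-⅐*15)*F + 0 = -15*F/7 + 0 = -15*F/7)
Z(-12, -8) - 13*50 = -15/7*(-12) - 13*50 = 180/7 - 650 = -4370/7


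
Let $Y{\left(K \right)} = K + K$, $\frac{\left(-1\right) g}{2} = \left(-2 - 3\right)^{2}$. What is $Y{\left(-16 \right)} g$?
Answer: $1600$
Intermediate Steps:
$g = -50$ ($g = - 2 \left(-2 - 3\right)^{2} = - 2 \left(-5\right)^{2} = \left(-2\right) 25 = -50$)
$Y{\left(K \right)} = 2 K$
$Y{\left(-16 \right)} g = 2 \left(-16\right) \left(-50\right) = \left(-32\right) \left(-50\right) = 1600$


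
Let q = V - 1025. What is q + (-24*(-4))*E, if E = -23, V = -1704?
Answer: -4937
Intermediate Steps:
q = -2729 (q = -1704 - 1025 = -2729)
q + (-24*(-4))*E = -2729 - 24*(-4)*(-23) = -2729 + 96*(-23) = -2729 - 2208 = -4937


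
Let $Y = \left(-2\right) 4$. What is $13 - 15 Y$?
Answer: $133$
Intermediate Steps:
$Y = -8$
$13 - 15 Y = 13 - -120 = 13 + 120 = 133$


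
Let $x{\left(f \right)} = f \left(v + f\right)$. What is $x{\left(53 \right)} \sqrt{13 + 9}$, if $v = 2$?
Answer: $2915 \sqrt{22} \approx 13673.0$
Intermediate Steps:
$x{\left(f \right)} = f \left(2 + f\right)$
$x{\left(53 \right)} \sqrt{13 + 9} = 53 \left(2 + 53\right) \sqrt{13 + 9} = 53 \cdot 55 \sqrt{22} = 2915 \sqrt{22}$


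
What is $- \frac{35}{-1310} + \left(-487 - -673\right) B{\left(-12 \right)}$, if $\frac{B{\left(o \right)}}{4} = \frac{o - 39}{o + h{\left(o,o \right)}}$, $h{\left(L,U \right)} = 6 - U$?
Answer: $- \frac{1656881}{262} \approx -6324.0$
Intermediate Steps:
$B{\left(o \right)} = -26 + \frac{2 o}{3}$ ($B{\left(o \right)} = 4 \frac{o - 39}{o - \left(-6 + o\right)} = 4 \frac{-39 + o}{6} = 4 \left(-39 + o\right) \frac{1}{6} = 4 \left(- \frac{13}{2} + \frac{o}{6}\right) = -26 + \frac{2 o}{3}$)
$- \frac{35}{-1310} + \left(-487 - -673\right) B{\left(-12 \right)} = - \frac{35}{-1310} + \left(-487 - -673\right) \left(-26 + \frac{2}{3} \left(-12\right)\right) = \left(-35\right) \left(- \frac{1}{1310}\right) + \left(-487 + 673\right) \left(-26 - 8\right) = \frac{7}{262} + 186 \left(-34\right) = \frac{7}{262} - 6324 = - \frac{1656881}{262}$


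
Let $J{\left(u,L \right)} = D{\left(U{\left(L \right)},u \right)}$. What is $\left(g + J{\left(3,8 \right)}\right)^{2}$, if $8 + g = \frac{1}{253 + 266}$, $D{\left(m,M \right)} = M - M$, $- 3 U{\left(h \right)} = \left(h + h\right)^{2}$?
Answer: $\frac{17230801}{269361} \approx 63.969$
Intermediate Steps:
$U{\left(h \right)} = - \frac{4 h^{2}}{3}$ ($U{\left(h \right)} = - \frac{\left(h + h\right)^{2}}{3} = - \frac{\left(2 h\right)^{2}}{3} = - \frac{4 h^{2}}{3}$)
$D{\left(m,M \right)} = 0$
$J{\left(u,L \right)} = 0$
$g = - \frac{4151}{519}$ ($g = -8 + \frac{1}{253 + 266} = -8 + \frac{1}{519} = - \frac{4151}{519} \approx -7.9981$)
$\left(g + J{\left(3,8 \right)}\right)^{2} = \left(- \frac{4151}{519} + 0\right)^{2} = \left(- \frac{4151}{519}\right)^{2} = \frac{17230801}{269361}$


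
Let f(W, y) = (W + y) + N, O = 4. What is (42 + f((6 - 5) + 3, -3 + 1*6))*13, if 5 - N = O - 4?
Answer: 702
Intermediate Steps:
N = 5 (N = 5 - (4 - 4) = 5 - 1*0 = 5 + 0 = 5)
f(W, y) = 5 + W + y (f(W, y) = (W + y) + 5 = 5 + W + y)
(42 + f((6 - 5) + 3, -3 + 1*6))*13 = (42 + (5 + ((6 - 5) + 3) + (-3 + 1*6)))*13 = (42 + (5 + (1 + 3) + (-3 + 6)))*13 = (42 + (5 + 4 + 3))*13 = (42 + 12)*13 = 54*13 = 702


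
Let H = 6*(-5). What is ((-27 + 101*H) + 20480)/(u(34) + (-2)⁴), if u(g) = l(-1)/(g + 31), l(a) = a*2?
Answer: 1132495/1038 ≈ 1091.0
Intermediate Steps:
H = -30
l(a) = 2*a
u(g) = -2/(31 + g) (u(g) = (2*(-1))/(g + 31) = -2/(31 + g))
((-27 + 101*H) + 20480)/(u(34) + (-2)⁴) = ((-27 + 101*(-30)) + 20480)/(-2/(31 + 34) + (-2)⁴) = ((-27 - 3030) + 20480)/(-2/65 + 16) = (-3057 + 20480)/(-2*1/65 + 16) = 17423/(-2/65 + 16) = 17423/(1038/65) = 17423*(65/1038) = 1132495/1038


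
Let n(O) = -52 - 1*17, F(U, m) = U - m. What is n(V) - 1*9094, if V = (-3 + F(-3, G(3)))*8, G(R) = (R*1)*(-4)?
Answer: -9163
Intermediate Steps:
G(R) = -4*R (G(R) = R*(-4) = -4*R)
V = 48 (V = (-3 + (-3 - (-4)*3))*8 = (-3 + (-3 - 1*(-12)))*8 = (-3 + (-3 + 12))*8 = (-3 + 9)*8 = 6*8 = 48)
n(O) = -69 (n(O) = -52 - 17 = -69)
n(V) - 1*9094 = -69 - 1*9094 = -69 - 9094 = -9163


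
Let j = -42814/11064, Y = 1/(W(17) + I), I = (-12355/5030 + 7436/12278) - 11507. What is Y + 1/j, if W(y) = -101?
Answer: -396779428687394/1534892822557831 ≈ -0.25851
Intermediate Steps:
I = -71076750999/6175834 (I = (-12355*1/5030 + 7436*(1/12278)) - 11507 = (-2471/1006 + 3718/6139) - 11507 = -11429161/6175834 - 11507 = -71076750999/6175834 ≈ -11509.)
Y = -6175834/71700510233 (Y = 1/(-101 - 71076750999/6175834) = 1/(-71700510233/6175834) = -6175834/71700510233 ≈ -8.6134e-5)
j = -21407/5532 (j = -42814*1/11064 = -21407/5532 ≈ -3.8697)
Y + 1/j = -6175834/71700510233 + 1/(-21407/5532) = -6175834/71700510233 - 5532/21407 = -396779428687394/1534892822557831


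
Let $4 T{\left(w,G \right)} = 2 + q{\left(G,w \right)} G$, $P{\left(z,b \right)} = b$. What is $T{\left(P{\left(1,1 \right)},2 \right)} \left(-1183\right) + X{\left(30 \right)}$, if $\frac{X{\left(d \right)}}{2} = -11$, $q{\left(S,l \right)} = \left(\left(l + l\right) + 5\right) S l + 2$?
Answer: $- \frac{20155}{2} \approx -10078.0$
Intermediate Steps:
$q{\left(S,l \right)} = 2 + S l \left(5 + 2 l\right)$ ($q{\left(S,l \right)} = \left(2 l + 5\right) S l + 2 = \left(5 + 2 l\right) S l + 2 = S \left(5 + 2 l\right) l + 2 = S l \left(5 + 2 l\right) + 2 = 2 + S l \left(5 + 2 l\right)$)
$T{\left(w,G \right)} = \frac{1}{2} + \frac{G \left(2 + 2 G w^{2} + 5 G w\right)}{4}$ ($T{\left(w,G \right)} = \frac{2 + \left(2 + 2 G w^{2} + 5 G w\right) G}{4} = \frac{2 + G \left(2 + 2 G w^{2} + 5 G w\right)}{4} = \frac{1}{2} + \frac{G \left(2 + 2 G w^{2} + 5 G w\right)}{4}$)
$X{\left(d \right)} = -22$ ($X{\left(d \right)} = 2 \left(-11\right) = -22$)
$T{\left(P{\left(1,1 \right)},2 \right)} \left(-1183\right) + X{\left(30 \right)} = \left(\frac{1}{2} + \frac{1}{4} \cdot 2 \left(2 + 2 \cdot 2 \cdot 1^{2} + 5 \cdot 2 \cdot 1\right)\right) \left(-1183\right) - 22 = \left(\frac{1}{2} + \frac{1}{4} \cdot 2 \left(2 + 2 \cdot 2 \cdot 1 + 10\right)\right) \left(-1183\right) - 22 = \left(\frac{1}{2} + \frac{1}{4} \cdot 2 \left(2 + 4 + 10\right)\right) \left(-1183\right) - 22 = \left(\frac{1}{2} + \frac{1}{4} \cdot 2 \cdot 16\right) \left(-1183\right) - 22 = \left(\frac{1}{2} + 8\right) \left(-1183\right) - 22 = \frac{17}{2} \left(-1183\right) - 22 = - \frac{20111}{2} - 22 = - \frac{20155}{2}$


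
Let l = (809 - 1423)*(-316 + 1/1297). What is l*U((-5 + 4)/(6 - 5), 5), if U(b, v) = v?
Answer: 1258242570/1297 ≈ 9.7012e+5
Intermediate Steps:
l = 251648514/1297 (l = -614*(-316 + 1/1297) = -614*(-409851/1297) = 251648514/1297 ≈ 1.9402e+5)
l*U((-5 + 4)/(6 - 5), 5) = (251648514/1297)*5 = 1258242570/1297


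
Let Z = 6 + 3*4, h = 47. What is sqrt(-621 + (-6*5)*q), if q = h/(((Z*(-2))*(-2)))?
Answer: I*sqrt(23061)/6 ≈ 25.31*I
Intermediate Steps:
Z = 18 (Z = 6 + 12 = 18)
q = 47/72 (q = 47/(((18*(-2))*(-2))) = 47/((-36*(-2))) = 47/72 ≈ 0.65278)
sqrt(-621 + (-6*5)*q) = sqrt(-621 - 6*5*(47/72)) = sqrt(-621 - 1*30*(47/72)) = sqrt(-621 - 30*47/72) = sqrt(-621 - 235/12) = sqrt(-7687/12) = I*sqrt(23061)/6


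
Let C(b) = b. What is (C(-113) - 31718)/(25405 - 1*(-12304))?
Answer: -31831/37709 ≈ -0.84412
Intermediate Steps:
(C(-113) - 31718)/(25405 - 1*(-12304)) = (-113 - 31718)/(25405 - 1*(-12304)) = -31831/(25405 + 12304) = -31831/37709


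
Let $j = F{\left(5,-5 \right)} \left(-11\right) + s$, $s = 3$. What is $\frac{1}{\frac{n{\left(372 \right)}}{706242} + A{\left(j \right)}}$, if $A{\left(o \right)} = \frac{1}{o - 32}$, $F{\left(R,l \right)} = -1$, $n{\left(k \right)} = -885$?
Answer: $- \frac{1059363}{60181} \approx -17.603$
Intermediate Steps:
$j = 14$ ($j = \left(-1\right) \left(-11\right) + 3 = 11 + 3 = 14$)
$A{\left(o \right)} = \frac{1}{-32 + o}$
$\frac{1}{\frac{n{\left(372 \right)}}{706242} + A{\left(j \right)}} = \frac{1}{- \frac{885}{706242} + \frac{1}{-32 + 14}} = \frac{1}{\left(-885\right) \frac{1}{706242} + \frac{1}{-18}} = \frac{1}{- \frac{295}{235414} - \frac{1}{18}} = \frac{1}{- \frac{60181}{1059363}} = - \frac{1059363}{60181}$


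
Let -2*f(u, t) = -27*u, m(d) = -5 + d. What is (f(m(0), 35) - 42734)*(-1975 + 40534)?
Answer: -3300766077/2 ≈ -1.6504e+9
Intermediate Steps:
f(u, t) = 27*u/2 (f(u, t) = -(-27)*u/2 = 27*u/2)
(f(m(0), 35) - 42734)*(-1975 + 40534) = (27*(-5 + 0)/2 - 42734)*(-1975 + 40534) = ((27/2)*(-5) - 42734)*38559 = (-135/2 - 42734)*38559 = -85603/2*38559 = -3300766077/2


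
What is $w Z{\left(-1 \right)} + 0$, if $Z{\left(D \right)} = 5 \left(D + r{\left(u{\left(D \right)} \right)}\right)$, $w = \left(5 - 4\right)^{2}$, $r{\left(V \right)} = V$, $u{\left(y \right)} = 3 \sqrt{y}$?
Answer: $-5 + 15 i \approx -5.0 + 15.0 i$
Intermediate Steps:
$w = 1$ ($w = 1^{2} = 1$)
$Z{\left(D \right)} = 5 D + 15 \sqrt{D}$ ($Z{\left(D \right)} = 5 \left(D + 3 \sqrt{D}\right) = 5 D + 15 \sqrt{D}$)
$w Z{\left(-1 \right)} + 0 = 1 \left(5 \left(-1\right) + 15 \sqrt{-1}\right) + 0 = 1 \left(-5 + 15 i\right) + 0 = \left(-5 + 15 i\right) + 0 = -5 + 15 i$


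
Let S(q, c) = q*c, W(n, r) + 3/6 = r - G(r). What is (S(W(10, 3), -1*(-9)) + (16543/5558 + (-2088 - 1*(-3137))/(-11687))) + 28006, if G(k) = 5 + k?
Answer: 908069797324/32478173 ≈ 27959.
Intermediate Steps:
W(n, r) = -11/2 (W(n, r) = -1/2 + (r - (5 + r)) = -1/2 + (r + (-5 - r)) = -1/2 - 5 = -11/2)
S(q, c) = c*q
(S(W(10, 3), -1*(-9)) + (16543/5558 + (-2088 - 1*(-3137))/(-11687))) + 28006 = (-1*(-9)*(-11/2) + (16543/5558 + (-2088 - 1*(-3137))/(-11687))) + 28006 = (9*(-11/2) + (16543*(1/5558) + (-2088 + 3137)*(-1/11687))) + 28006 = (-99/2 + (16543/5558 + 1049*(-1/11687))) + 28006 = (-99/2 + (16543/5558 - 1049/11687)) + 28006 = (-99/2 + 187507699/64956346) + 28006 = -1513915714/32478173 + 28006 = 908069797324/32478173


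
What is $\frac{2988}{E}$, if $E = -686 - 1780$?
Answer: $- \frac{166}{137} \approx -1.2117$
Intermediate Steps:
$E = -2466$
$\frac{2988}{E} = \frac{2988}{-2466} = 2988 \left(- \frac{1}{2466}\right) = - \frac{166}{137}$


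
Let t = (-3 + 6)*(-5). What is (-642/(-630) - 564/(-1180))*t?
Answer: -9274/413 ≈ -22.455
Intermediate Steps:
t = -15 (t = 3*(-5) = -15)
(-642/(-630) - 564/(-1180))*t = (-642/(-630) - 564/(-1180))*(-15) = (-642*(-1/630) - 564*(-1/1180))*(-15) = (107/105 + 141/295)*(-15) = (9274/6195)*(-15) = -9274/413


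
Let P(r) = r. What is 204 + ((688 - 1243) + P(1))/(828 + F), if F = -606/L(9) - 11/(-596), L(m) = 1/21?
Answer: 1446934372/7091197 ≈ 204.05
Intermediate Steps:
L(m) = 1/21
F = -7584685/596 (F = -606/1/21 - 11/(-596) = -606*21 - 11*(-1/596) = -12726 + 11/596 = -7584685/596 ≈ -12726.)
204 + ((688 - 1243) + P(1))/(828 + F) = 204 + ((688 - 1243) + 1)/(828 - 7584685/596) = 204 + (-555 + 1)/(-7091197/596) = 204 - 554*(-596/7091197) = 204 + 330184/7091197 = 1446934372/7091197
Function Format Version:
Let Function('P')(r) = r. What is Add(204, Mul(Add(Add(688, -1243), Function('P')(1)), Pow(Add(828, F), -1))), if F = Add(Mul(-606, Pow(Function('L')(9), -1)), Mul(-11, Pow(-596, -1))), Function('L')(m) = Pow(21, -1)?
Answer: Rational(1446934372, 7091197) ≈ 204.05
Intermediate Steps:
Function('L')(m) = Rational(1, 21)
F = Rational(-7584685, 596) (F = Add(Mul(-606, Pow(Rational(1, 21), -1)), Mul(-11, Pow(-596, -1))) = Add(Mul(-606, 21), Mul(-11, Rational(-1, 596))) = Add(-12726, Rational(11, 596)) = Rational(-7584685, 596) ≈ -12726.)
Add(204, Mul(Add(Add(688, -1243), Function('P')(1)), Pow(Add(828, F), -1))) = Add(204, Mul(Add(Add(688, -1243), 1), Pow(Add(828, Rational(-7584685, 596)), -1))) = Add(204, Mul(Add(-555, 1), Pow(Rational(-7091197, 596), -1))) = Add(204, Mul(-554, Rational(-596, 7091197))) = Add(204, Rational(330184, 7091197)) = Rational(1446934372, 7091197)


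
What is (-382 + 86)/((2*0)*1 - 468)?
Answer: 74/117 ≈ 0.63248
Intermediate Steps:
(-382 + 86)/((2*0)*1 - 468) = -296/(0*1 - 468) = -296/(0 - 468) = -296/(-468) = -296*(-1/468) = 74/117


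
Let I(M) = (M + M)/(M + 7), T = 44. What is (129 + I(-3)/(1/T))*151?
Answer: 9513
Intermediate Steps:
I(M) = 2*M/(7 + M) (I(M) = (2*M)/(7 + M) = 2*M/(7 + M))
(129 + I(-3)/(1/T))*151 = (129 + (2*(-3)/(7 - 3))/(1/44))*151 = (129 + (2*(-3)/4)/(1/44))*151 = (129 + (2*(-3)*(¼))*44)*151 = (129 - 3/2*44)*151 = (129 - 66)*151 = 63*151 = 9513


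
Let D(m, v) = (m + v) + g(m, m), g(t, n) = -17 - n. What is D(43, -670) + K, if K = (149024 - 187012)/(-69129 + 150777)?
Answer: -14032541/20412 ≈ -687.46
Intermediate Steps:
D(m, v) = -17 + v (D(m, v) = (m + v) + (-17 - m) = -17 + v)
K = -9497/20412 (K = -37988/81648 = -37988*1/81648 = -9497/20412 ≈ -0.46527)
D(43, -670) + K = (-17 - 670) - 9497/20412 = -687 - 9497/20412 = -14032541/20412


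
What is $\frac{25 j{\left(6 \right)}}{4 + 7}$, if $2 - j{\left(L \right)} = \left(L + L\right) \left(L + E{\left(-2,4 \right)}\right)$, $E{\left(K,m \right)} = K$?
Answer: $- \frac{1150}{11} \approx -104.55$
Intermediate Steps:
$j{\left(L \right)} = 2 - 2 L \left(-2 + L\right)$ ($j{\left(L \right)} = 2 - \left(L + L\right) \left(L - 2\right) = 2 - 2 L \left(-2 + L\right)$)
$\frac{25 j{\left(6 \right)}}{4 + 7} = \frac{25 \left(2 - 2 \cdot 6^{2} + 4 \cdot 6\right)}{4 + 7} = \frac{25 \left(2 - 72 + 24\right)}{11} = 25 \left(2 - 72 + 24\right) \frac{1}{11} = 25 \left(-46\right) \frac{1}{11} = \left(-1150\right) \frac{1}{11} = - \frac{1150}{11}$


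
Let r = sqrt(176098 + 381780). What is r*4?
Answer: 4*sqrt(557878) ≈ 2987.6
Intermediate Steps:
r = sqrt(557878) ≈ 746.91
r*4 = sqrt(557878)*4 = 4*sqrt(557878)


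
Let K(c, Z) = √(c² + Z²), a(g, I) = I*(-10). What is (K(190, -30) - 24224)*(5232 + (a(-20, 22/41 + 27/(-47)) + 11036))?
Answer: -759402197184/1927 + 313491660*√370/1927 ≈ -3.9096e+8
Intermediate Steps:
a(g, I) = -10*I
K(c, Z) = √(Z² + c²)
(K(190, -30) - 24224)*(5232 + (a(-20, 22/41 + 27/(-47)) + 11036)) = (√((-30)² + 190²) - 24224)*(5232 + (-10*(22/41 + 27/(-47)) + 11036)) = (√(900 + 36100) - 24224)*(5232 + (-10*(22*(1/41) + 27*(-1/47)) + 11036)) = (√37000 - 24224)*(5232 + (-10*(22/41 - 27/47) + 11036)) = (10*√370 - 24224)*(5232 + (-10*(-73/1927) + 11036)) = (-24224 + 10*√370)*(5232 + (730/1927 + 11036)) = (-24224 + 10*√370)*(5232 + 21267102/1927) = (-24224 + 10*√370)*(31349166/1927) = -759402197184/1927 + 313491660*√370/1927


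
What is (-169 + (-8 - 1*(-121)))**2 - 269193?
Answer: -266057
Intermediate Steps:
(-169 + (-8 - 1*(-121)))**2 - 269193 = (-169 + (-8 + 121))**2 - 269193 = (-169 + 113)**2 - 269193 = (-56)**2 - 269193 = 3136 - 269193 = -266057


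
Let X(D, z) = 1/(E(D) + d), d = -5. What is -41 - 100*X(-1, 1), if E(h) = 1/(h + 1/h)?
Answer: -251/11 ≈ -22.818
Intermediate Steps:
E(h) = 1/(h + 1/h)
X(D, z) = 1/(-5 + D/(1 + D²)) (X(D, z) = 1/(D/(1 + D²) - 5) = 1/(-5 + D/(1 + D²)))
-41 - 100*X(-1, 1) = -41 - 100*(1 + (-1)²)/(-5 - 1 - 5*(-1)²) = -41 - 100*(1 + 1)/(-5 - 1 - 5*1) = -41 - 100*2/(-5 - 1 - 5) = -41 - 100*2/(-11) = -41 - (-100)*2/11 = -41 - 100*(-2/11) = -41 + 200/11 = -251/11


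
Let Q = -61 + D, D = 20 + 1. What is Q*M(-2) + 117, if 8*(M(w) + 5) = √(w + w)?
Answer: 317 - 10*I ≈ 317.0 - 10.0*I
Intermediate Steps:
D = 21
M(w) = -5 + √2*√w/8 (M(w) = -5 + √(w + w)/8 = -5 + √(2*w)/8 = -5 + (√2*√w)/8 = -5 + √2*√w/8)
Q = -40 (Q = -61 + 21 = -40)
Q*M(-2) + 117 = -40*(-5 + √2*√(-2)/8) + 117 = -40*(-5 + √2*(I*√2)/8) + 117 = -40*(-5 + I/4) + 117 = (200 - 10*I) + 117 = 317 - 10*I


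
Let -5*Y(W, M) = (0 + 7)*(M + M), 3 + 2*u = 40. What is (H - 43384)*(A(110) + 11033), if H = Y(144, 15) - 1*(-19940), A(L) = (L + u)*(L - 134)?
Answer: -186690214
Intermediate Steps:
u = 37/2 (u = -3/2 + (1/2)*40 = -3/2 + 20 = 37/2 ≈ 18.500)
A(L) = (-134 + L)*(37/2 + L) (A(L) = (L + 37/2)*(L - 134) = (37/2 + L)*(-134 + L) = (-134 + L)*(37/2 + L))
Y(W, M) = -14*M/5 (Y(W, M) = -(0 + 7)*(M + M)/5 = -7*2*M/5 = -14*M/5)
H = 19898 (H = -14/5*15 - 1*(-19940) = -42 + 19940 = 19898)
(H - 43384)*(A(110) + 11033) = (19898 - 43384)*((-2479 + 110**2 - 231/2*110) + 11033) = -23486*((-2479 + 12100 - 12705) + 11033) = -23486*(-3084 + 11033) = -23486*7949 = -186690214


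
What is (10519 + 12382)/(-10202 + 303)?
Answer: -22901/9899 ≈ -2.3135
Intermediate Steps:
(10519 + 12382)/(-10202 + 303) = 22901/(-9899) = 22901*(-1/9899) = -22901/9899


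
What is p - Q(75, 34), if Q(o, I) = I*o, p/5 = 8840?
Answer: 41650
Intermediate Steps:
p = 44200 (p = 5*8840 = 44200)
p - Q(75, 34) = 44200 - 34*75 = 44200 - 1*2550 = 44200 - 2550 = 41650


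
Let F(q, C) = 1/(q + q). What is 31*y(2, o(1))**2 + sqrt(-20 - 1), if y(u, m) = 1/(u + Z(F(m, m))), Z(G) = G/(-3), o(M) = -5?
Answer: 27900/3721 + I*sqrt(21) ≈ 7.498 + 4.5826*I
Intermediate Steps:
F(q, C) = 1/(2*q)
Z(G) = -G/3 (Z(G) = G*(-1/3) = -G/3)
y(u, m) = 1/(u - 1/(6*m))
31*y(2, o(1))**2 + sqrt(-20 - 1) = 31*(6*(-5)/(-1 + 6*(-5)*2))**2 + sqrt(-20 - 1) = 31*(6*(-5)/(-1 - 60))**2 + sqrt(-21) = 31*(6*(-5)/(-61))**2 + I*sqrt(21) = 31*(6*(-5)*(-1/61))**2 + I*sqrt(21) = 31*(30/61)**2 + I*sqrt(21) = 31*(900/3721) + I*sqrt(21) = 27900/3721 + I*sqrt(21)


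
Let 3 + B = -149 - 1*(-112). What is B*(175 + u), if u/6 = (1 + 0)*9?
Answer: -9160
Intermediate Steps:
B = -40 (B = -3 + (-149 - 1*(-112)) = -3 + (-149 + 112) = -3 - 37 = -40)
u = 54 (u = 6*((1 + 0)*9) = 6*(1*9) = 6*9 = 54)
B*(175 + u) = -40*(175 + 54) = -40*229 = -9160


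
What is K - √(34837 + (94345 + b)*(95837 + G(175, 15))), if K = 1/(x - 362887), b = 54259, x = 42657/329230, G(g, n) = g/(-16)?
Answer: -329230/119473244353 - √56960684115/2 ≈ -1.1933e+5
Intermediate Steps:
G(g, n) = -g/16 (G(g, n) = g*(-1/16) = -g/16)
x = 42657/329230 (x = 42657*(1/329230) = 42657/329230 ≈ 0.12957)
K = -329230/119473244353 (K = 1/(42657/329230 - 362887) = 1/(-119473244353/329230) = -329230/119473244353 ≈ -2.7557e-6)
K - √(34837 + (94345 + b)*(95837 + G(175, 15))) = -329230/119473244353 - √(34837 + (94345 + 54259)*(95837 - 1/16*175)) = -329230/119473244353 - √(34837 + 148604*(95837 - 175/16)) = -329230/119473244353 - √(34837 + 148604*(1533217/16)) = -329230/119473244353 - √(34837 + 56960544767/4) = -329230/119473244353 - √(56960684115/4) = -329230/119473244353 - √56960684115/2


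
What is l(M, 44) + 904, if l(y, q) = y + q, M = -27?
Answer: 921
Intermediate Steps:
l(y, q) = q + y
l(M, 44) + 904 = (44 - 27) + 904 = 17 + 904 = 921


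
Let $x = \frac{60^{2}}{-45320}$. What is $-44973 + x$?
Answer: $- \frac{50954499}{1133} \approx -44973.0$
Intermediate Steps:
$x = - \frac{90}{1133}$ ($x = 3600 \left(- \frac{1}{45320}\right) = - \frac{90}{1133} \approx -0.079435$)
$-44973 + x = -44973 - \frac{90}{1133} = - \frac{50954499}{1133}$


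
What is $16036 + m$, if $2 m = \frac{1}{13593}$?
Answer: $\frac{435954697}{27186} \approx 16036.0$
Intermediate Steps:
$m = \frac{1}{27186}$ ($m = \frac{1}{2 \cdot 13593} = \frac{1}{2} \cdot \frac{1}{13593} = \frac{1}{27186} \approx 3.6784 \cdot 10^{-5}$)
$16036 + m = 16036 + \frac{1}{27186} = \frac{435954697}{27186}$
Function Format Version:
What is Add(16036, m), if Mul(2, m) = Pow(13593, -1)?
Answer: Rational(435954697, 27186) ≈ 16036.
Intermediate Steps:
m = Rational(1, 27186) (m = Mul(Rational(1, 2), Pow(13593, -1)) = Mul(Rational(1, 2), Rational(1, 13593)) = Rational(1, 27186) ≈ 3.6784e-5)
Add(16036, m) = Add(16036, Rational(1, 27186)) = Rational(435954697, 27186)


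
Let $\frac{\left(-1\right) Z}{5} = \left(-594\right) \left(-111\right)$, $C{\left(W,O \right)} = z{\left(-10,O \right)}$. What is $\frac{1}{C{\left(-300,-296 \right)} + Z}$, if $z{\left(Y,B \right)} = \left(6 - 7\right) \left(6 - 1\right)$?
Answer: $- \frac{1}{329675} \approx -3.0333 \cdot 10^{-6}$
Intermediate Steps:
$z{\left(Y,B \right)} = -5$ ($z{\left(Y,B \right)} = \left(-1\right) 5 = -5$)
$C{\left(W,O \right)} = -5$
$Z = -329670$ ($Z = - 5 \left(\left(-594\right) \left(-111\right)\right) = \left(-5\right) 65934 = -329670$)
$\frac{1}{C{\left(-300,-296 \right)} + Z} = \frac{1}{-5 - 329670} = \frac{1}{-329675} = - \frac{1}{329675}$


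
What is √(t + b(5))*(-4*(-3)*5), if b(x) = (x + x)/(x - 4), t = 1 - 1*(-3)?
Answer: 60*√14 ≈ 224.50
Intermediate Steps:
t = 4 (t = 1 + 3 = 4)
b(x) = 2*x/(-4 + x) (b(x) = (2*x)/(-4 + x) = 2*x/(-4 + x))
√(t + b(5))*(-4*(-3)*5) = √(4 + 2*5/(-4 + 5))*(-4*(-3)*5) = √(4 + 2*5/1)*(12*5) = √(4 + 2*5*1)*60 = √(4 + 10)*60 = √14*60 = 60*√14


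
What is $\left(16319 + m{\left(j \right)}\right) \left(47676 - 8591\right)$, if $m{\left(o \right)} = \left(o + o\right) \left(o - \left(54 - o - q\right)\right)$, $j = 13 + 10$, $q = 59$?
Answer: $729521525$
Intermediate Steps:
$j = 23$
$m{\left(o \right)} = 2 o \left(5 + 2 o\right)$ ($m{\left(o \right)} = \left(o + o\right) \left(o + \left(\left(o + 59\right) - 54\right)\right) = 2 o \left(o + \left(\left(59 + o\right) - 54\right)\right) = 2 o \left(o + \left(5 + o\right)\right) = 2 o \left(5 + 2 o\right)$)
$\left(16319 + m{\left(j \right)}\right) \left(47676 - 8591\right) = \left(16319 + 2 \cdot 23 \left(5 + 2 \cdot 23\right)\right) \left(47676 - 8591\right) = \left(16319 + 2 \cdot 23 \left(5 + 46\right)\right) 39085 = \left(16319 + 2 \cdot 23 \cdot 51\right) 39085 = \left(16319 + 2346\right) 39085 = 18665 \cdot 39085 = 729521525$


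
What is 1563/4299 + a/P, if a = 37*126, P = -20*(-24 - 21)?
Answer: 397197/71650 ≈ 5.5436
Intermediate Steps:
P = 900 (P = -20*(-45) = 900)
a = 4662
1563/4299 + a/P = 1563/4299 + 4662/900 = 1563*(1/4299) + 4662*(1/900) = 521/1433 + 259/50 = 397197/71650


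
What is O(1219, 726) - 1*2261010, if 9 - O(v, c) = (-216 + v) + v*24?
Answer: -2291260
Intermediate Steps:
O(v, c) = 225 - 25*v (O(v, c) = 9 - ((-216 + v) + v*24) = 9 - ((-216 + v) + 24*v) = 9 - (-216 + 25*v) = 9 + (216 - 25*v) = 225 - 25*v)
O(1219, 726) - 1*2261010 = (225 - 25*1219) - 1*2261010 = (225 - 30475) - 2261010 = -30250 - 2261010 = -2291260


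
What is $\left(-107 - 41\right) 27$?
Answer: $-3996$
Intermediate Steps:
$\left(-107 - 41\right) 27 = \left(-148\right) 27 = -3996$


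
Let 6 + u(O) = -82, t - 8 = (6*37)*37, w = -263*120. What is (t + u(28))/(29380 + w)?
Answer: -4067/1090 ≈ -3.7312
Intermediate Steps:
w = -31560
t = 8222 (t = 8 + (6*37)*37 = 8 + 222*37 = 8 + 8214 = 8222)
u(O) = -88 (u(O) = -6 - 82 = -88)
(t + u(28))/(29380 + w) = (8222 - 88)/(29380 - 31560) = 8134/(-2180) = 8134*(-1/2180) = -4067/1090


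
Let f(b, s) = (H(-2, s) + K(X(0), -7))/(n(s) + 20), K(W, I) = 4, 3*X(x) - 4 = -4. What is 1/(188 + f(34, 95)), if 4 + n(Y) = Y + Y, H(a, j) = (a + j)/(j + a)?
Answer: 206/38733 ≈ 0.0053185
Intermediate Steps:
X(x) = 0 (X(x) = 4/3 + (⅓)*(-4) = 4/3 - 4/3 = 0)
H(a, j) = 1 (H(a, j) = (a + j)/(a + j) = 1)
n(Y) = -4 + 2*Y (n(Y) = -4 + (Y + Y) = -4 + 2*Y)
f(b, s) = 5/(16 + 2*s) (f(b, s) = (1 + 4)/((-4 + 2*s) + 20) = 5/(16 + 2*s))
1/(188 + f(34, 95)) = 1/(188 + 5/(2*(8 + 95))) = 1/(188 + (5/2)/103) = 1/(188 + (5/2)*(1/103)) = 1/(188 + 5/206) = 1/(38733/206) = 206/38733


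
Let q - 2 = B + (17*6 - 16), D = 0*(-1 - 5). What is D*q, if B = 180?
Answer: 0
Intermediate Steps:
D = 0 (D = 0*(-6) = 0)
q = 268 (q = 2 + (180 + (17*6 - 16)) = 2 + (180 + (102 - 16)) = 2 + (180 + 86) = 2 + 266 = 268)
D*q = 0*268 = 0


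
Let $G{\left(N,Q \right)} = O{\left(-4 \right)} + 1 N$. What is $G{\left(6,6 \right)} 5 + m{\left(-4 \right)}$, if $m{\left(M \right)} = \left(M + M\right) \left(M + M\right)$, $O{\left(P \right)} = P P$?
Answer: $174$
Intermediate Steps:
$O{\left(P \right)} = P^{2}$
$m{\left(M \right)} = 4 M^{2}$ ($m{\left(M \right)} = 2 M 2 M = 4 M^{2}$)
$G{\left(N,Q \right)} = 16 + N$ ($G{\left(N,Q \right)} = \left(-4\right)^{2} + 1 N = 16 + N$)
$G{\left(6,6 \right)} 5 + m{\left(-4 \right)} = \left(16 + 6\right) 5 + 4 \left(-4\right)^{2} = 22 \cdot 5 + 4 \cdot 16 = 110 + 64 = 174$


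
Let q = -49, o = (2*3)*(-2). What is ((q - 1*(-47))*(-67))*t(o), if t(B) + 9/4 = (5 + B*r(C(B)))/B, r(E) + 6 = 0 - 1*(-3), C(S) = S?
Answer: -2278/3 ≈ -759.33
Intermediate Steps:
r(E) = -3 (r(E) = -6 + (0 - 1*(-3)) = -6 + (0 + 3) = -6 + 3 = -3)
o = -12 (o = 6*(-2) = -12)
t(B) = -9/4 + (5 - 3*B)/B (t(B) = -9/4 + (5 + B*(-3))/B = -9/4 + (5 - 3*B)/B)
((q - 1*(-47))*(-67))*t(o) = ((-49 - 1*(-47))*(-67))*(-21/4 + 5/(-12)) = ((-49 + 47)*(-67))*(-21/4 + 5*(-1/12)) = (-2*(-67))*(-21/4 - 5/12) = 134*(-17/3) = -2278/3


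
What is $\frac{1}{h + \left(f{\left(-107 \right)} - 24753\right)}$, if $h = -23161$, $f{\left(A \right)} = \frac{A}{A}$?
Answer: $- \frac{1}{47913} \approx -2.0871 \cdot 10^{-5}$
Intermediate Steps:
$f{\left(A \right)} = 1$
$\frac{1}{h + \left(f{\left(-107 \right)} - 24753\right)} = \frac{1}{-23161 + \left(1 - 24753\right)} = \frac{1}{-23161 - 24752} = \frac{1}{-47913} = - \frac{1}{47913}$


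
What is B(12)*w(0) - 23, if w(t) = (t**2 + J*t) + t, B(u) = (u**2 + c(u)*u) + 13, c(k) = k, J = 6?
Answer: -23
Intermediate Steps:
B(u) = 13 + 2*u**2 (B(u) = (u**2 + u*u) + 13 = (u**2 + u**2) + 13 = 2*u**2 + 13 = 13 + 2*u**2)
w(t) = t**2 + 7*t (w(t) = (t**2 + 6*t) + t = t**2 + 7*t)
B(12)*w(0) - 23 = (13 + 2*12**2)*(0*(7 + 0)) - 23 = (13 + 2*144)*(0*7) - 23 = (13 + 288)*0 - 23 = 301*0 - 23 = 0 - 23 = -23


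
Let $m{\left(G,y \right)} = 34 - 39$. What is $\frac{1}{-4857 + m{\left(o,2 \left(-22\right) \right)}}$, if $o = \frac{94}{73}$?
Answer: $- \frac{1}{4862} \approx -0.00020568$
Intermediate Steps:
$o = \frac{94}{73}$ ($o = 94 \cdot \frac{1}{73} = \frac{94}{73} \approx 1.2877$)
$m{\left(G,y \right)} = -5$ ($m{\left(G,y \right)} = 34 - 39 = -5$)
$\frac{1}{-4857 + m{\left(o,2 \left(-22\right) \right)}} = \frac{1}{-4857 - 5} = \frac{1}{-4862} = - \frac{1}{4862}$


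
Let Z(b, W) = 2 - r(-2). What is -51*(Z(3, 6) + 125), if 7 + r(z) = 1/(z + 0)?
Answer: -13719/2 ≈ -6859.5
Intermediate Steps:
r(z) = -7 + 1/z (r(z) = -7 + 1/(z + 0) = -7 + 1/z)
Z(b, W) = 19/2 (Z(b, W) = 2 - (-7 + 1/(-2)) = 2 - (-7 - ½) = 2 - 1*(-15/2) = 2 + 15/2 = 19/2)
-51*(Z(3, 6) + 125) = -51*(19/2 + 125) = -51*269/2 = -13719/2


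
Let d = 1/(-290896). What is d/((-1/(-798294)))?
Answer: -399147/145448 ≈ -2.7443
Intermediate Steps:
d = -1/290896 ≈ -3.4377e-6
d/((-1/(-798294))) = -1/(290896*((-1/(-798294)))) = -1/(290896*((-1*(-1/798294)))) = -1/(290896*1/798294) = -1/290896*798294 = -399147/145448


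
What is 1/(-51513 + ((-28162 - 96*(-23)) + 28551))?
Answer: -1/48916 ≈ -2.0443e-5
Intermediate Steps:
1/(-51513 + ((-28162 - 96*(-23)) + 28551)) = 1/(-51513 + ((-28162 + 2208) + 28551)) = 1/(-51513 + (-25954 + 28551)) = 1/(-51513 + 2597) = 1/(-48916) = -1/48916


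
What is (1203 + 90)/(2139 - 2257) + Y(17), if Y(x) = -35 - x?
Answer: -7429/118 ≈ -62.958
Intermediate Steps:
(1203 + 90)/(2139 - 2257) + Y(17) = (1203 + 90)/(2139 - 2257) + (-35 - 1*17) = 1293/(-118) + (-35 - 17) = 1293*(-1/118) - 52 = -1293/118 - 52 = -7429/118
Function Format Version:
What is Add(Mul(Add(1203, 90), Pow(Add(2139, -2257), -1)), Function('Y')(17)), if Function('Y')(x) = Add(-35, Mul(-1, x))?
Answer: Rational(-7429, 118) ≈ -62.958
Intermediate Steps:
Add(Mul(Add(1203, 90), Pow(Add(2139, -2257), -1)), Function('Y')(17)) = Add(Mul(Add(1203, 90), Pow(Add(2139, -2257), -1)), Add(-35, Mul(-1, 17))) = Add(Mul(1293, Pow(-118, -1)), Add(-35, -17)) = Add(Mul(1293, Rational(-1, 118)), -52) = Add(Rational(-1293, 118), -52) = Rational(-7429, 118)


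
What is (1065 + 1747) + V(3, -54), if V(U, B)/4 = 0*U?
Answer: 2812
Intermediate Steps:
V(U, B) = 0 (V(U, B) = 4*(0*U) = 4*0 = 0)
(1065 + 1747) + V(3, -54) = (1065 + 1747) + 0 = 2812 + 0 = 2812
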